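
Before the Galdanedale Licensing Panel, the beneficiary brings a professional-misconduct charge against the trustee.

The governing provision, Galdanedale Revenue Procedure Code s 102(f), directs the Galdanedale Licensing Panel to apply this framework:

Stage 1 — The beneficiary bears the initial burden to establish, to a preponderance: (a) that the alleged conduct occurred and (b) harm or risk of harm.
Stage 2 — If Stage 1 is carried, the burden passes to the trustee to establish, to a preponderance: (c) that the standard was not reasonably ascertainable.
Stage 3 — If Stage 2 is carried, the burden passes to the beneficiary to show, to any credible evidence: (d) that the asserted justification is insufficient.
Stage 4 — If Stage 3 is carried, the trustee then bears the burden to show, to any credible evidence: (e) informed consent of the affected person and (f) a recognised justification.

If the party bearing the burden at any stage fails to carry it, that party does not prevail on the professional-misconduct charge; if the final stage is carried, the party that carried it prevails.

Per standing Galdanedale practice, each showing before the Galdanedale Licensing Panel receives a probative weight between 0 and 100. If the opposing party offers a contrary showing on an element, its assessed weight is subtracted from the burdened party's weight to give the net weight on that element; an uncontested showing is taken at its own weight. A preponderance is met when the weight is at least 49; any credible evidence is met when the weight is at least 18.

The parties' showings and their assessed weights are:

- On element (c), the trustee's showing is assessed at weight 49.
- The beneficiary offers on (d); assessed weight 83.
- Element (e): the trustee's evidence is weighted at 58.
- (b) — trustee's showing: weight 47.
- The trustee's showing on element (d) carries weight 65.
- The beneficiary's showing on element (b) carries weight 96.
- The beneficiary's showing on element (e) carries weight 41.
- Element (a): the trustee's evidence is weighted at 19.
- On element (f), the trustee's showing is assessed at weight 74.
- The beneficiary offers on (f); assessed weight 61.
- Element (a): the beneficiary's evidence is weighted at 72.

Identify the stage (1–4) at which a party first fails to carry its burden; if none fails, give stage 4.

stage 4

At Stage 1 the beneficiary must meet a preponderance (weight is at least 49): on (a) the weight is 72 less the opposing 19 gives net 53, which does reach 49, so (a) meets the standard; on (b) the weight is 96 less the opposing 47 gives net 49, ≥ 49, so (b) meets the standard.
  All elements met. The burden passes to the trustee.
At Stage 2 the trustee must meet a preponderance (weight is at least 49): on (c) the weight is 49, which does reach 49, so (c) meets the standard.
  Stage 2 is satisfied; the onus moves to the beneficiary.
At Stage 3 the beneficiary must meet any credible evidence (weight is at least 18): on (d) the weight is 83 less the opposing 65 gives net 18, which does reach 18, so (d) meets the standard.
  The beneficiary carries Stage 3; the trustee now bears the burden.
At Stage 4 the trustee must meet any credible evidence (weight is at least 18): on (e) the weight is 58 less the opposing 41 gives net 17, < 18, so (e) does not meet the standard; on (f) the weight is 74 less the opposing 61 gives net 13, which does not reach 18, so (f) does not meet the standard.
  The trustee does not carry Stage 4.
The beneficiary prevails.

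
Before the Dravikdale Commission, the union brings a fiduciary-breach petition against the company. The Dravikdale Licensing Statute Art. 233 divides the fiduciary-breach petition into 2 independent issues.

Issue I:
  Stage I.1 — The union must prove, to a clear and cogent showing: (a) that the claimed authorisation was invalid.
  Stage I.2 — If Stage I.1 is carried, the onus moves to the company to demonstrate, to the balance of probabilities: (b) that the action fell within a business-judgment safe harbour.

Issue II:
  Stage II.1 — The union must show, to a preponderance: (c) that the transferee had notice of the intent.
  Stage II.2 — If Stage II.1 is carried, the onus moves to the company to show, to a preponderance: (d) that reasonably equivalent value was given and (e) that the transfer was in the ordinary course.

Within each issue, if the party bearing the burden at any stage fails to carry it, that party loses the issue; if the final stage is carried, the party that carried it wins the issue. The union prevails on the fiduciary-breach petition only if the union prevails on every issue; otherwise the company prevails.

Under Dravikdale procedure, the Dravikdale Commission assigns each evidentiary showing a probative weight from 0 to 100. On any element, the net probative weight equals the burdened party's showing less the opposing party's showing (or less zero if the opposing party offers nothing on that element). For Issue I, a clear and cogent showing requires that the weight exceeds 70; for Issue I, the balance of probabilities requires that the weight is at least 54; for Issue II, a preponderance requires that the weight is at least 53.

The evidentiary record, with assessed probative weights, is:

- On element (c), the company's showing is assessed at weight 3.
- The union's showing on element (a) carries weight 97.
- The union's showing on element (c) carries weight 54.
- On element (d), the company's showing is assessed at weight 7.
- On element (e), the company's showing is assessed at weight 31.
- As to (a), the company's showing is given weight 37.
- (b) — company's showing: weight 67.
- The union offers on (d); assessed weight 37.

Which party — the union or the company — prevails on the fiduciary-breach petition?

company

— Issue I —
Stage I.1 — burden on union; standard: a clear and cogent showing (weight exceeds 70).
    (a): 97 − 37 = 60 ≤ 70 [not met]
  The union does not carry Stage I.1.
The analysis ends at Stage I.1; the company prevails on this issue.
— Issue II —
At Stage II.1 the union must meet a preponderance (weight is at least 53): on (c) the weight is 54 less the opposing 3 gives net 51, < 53, so (c) does not meet the standard.
  Not every element is met, so the union fails to carry Stage II.1.
So the company prevails on this issue.
Per-issue: Issue I → company; Issue II → company. The union must prevail on every issue; overall, the company prevails.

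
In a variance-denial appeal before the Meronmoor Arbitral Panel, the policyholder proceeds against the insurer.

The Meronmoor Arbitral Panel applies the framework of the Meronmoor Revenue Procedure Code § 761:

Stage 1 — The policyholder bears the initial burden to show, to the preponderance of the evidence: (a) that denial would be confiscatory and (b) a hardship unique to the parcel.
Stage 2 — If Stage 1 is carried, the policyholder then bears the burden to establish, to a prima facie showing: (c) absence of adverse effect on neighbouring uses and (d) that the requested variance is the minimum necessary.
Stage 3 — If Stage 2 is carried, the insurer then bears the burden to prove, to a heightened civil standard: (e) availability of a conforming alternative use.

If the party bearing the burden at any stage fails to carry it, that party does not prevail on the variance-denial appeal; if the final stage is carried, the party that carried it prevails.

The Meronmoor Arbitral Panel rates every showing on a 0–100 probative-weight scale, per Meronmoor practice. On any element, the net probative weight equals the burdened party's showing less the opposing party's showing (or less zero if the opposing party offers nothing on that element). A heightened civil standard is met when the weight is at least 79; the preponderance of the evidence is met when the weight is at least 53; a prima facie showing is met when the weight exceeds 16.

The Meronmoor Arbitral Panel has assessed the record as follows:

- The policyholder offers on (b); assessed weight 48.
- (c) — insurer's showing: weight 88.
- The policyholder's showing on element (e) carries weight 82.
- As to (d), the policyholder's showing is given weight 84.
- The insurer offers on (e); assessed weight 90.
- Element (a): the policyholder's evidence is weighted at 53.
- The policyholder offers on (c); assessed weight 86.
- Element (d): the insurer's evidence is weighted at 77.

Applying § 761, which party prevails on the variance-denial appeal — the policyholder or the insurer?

Stage 1 — burden on policyholder; standard: the preponderance of the evidence (weight is at least 53).
    (a): 53 ≥ 53 [met]
    (b): 48 < 53 [not met]
  Stage 1 not carried; the policyholder fails its burden.
The analysis ends at Stage 1; the insurer prevails.

insurer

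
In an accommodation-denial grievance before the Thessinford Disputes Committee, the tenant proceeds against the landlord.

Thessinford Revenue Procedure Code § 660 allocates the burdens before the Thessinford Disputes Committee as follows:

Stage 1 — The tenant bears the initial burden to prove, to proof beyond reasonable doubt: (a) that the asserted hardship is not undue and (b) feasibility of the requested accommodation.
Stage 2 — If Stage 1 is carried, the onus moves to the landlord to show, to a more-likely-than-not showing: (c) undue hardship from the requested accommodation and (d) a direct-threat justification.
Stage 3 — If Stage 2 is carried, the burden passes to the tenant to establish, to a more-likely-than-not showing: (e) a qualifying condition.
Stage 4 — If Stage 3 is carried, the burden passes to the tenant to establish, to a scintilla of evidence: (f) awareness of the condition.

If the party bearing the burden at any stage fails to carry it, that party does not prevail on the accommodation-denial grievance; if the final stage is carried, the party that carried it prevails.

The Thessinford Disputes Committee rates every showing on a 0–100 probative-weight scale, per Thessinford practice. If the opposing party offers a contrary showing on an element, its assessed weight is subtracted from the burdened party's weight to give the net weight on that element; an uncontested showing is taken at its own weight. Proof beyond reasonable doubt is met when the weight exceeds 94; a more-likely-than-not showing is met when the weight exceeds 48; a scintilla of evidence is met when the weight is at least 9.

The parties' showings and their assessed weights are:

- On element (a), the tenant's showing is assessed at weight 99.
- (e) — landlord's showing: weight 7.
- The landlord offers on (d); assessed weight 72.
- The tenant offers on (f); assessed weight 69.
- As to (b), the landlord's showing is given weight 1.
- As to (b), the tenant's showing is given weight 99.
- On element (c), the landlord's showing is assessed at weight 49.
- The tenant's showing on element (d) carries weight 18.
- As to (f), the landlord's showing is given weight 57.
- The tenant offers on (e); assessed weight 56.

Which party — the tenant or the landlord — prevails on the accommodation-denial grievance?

tenant

Stage 1 (tenant, proof beyond reasonable doubt, weight exceeds 94): (a) 99 > 94 — meets; (b) net 99−1=98 > 94 — meets.
  Stage 1 carried; the burden shifts to the landlord.
Stage 2 (landlord, a more-likely-than-not showing, weight exceeds 48): (c) 49 > 48 — meets; (d) net 72−18=54 > 48 — meets.
  Stage 2 is satisfied; the onus moves to the tenant.
Stage 3 (tenant, a more-likely-than-not showing, weight exceeds 48): (e) net 56−7=49 > 48 — meets.
  All elements met. The tenant retains the burden for Stage 4.
Stage 4 (tenant, a scintilla of evidence, weight is at least 9): (f) net 69−57=12 ≥ 9 — meets.
  All elements met at the final stage.
With every stage satisfied, the tenant prevails.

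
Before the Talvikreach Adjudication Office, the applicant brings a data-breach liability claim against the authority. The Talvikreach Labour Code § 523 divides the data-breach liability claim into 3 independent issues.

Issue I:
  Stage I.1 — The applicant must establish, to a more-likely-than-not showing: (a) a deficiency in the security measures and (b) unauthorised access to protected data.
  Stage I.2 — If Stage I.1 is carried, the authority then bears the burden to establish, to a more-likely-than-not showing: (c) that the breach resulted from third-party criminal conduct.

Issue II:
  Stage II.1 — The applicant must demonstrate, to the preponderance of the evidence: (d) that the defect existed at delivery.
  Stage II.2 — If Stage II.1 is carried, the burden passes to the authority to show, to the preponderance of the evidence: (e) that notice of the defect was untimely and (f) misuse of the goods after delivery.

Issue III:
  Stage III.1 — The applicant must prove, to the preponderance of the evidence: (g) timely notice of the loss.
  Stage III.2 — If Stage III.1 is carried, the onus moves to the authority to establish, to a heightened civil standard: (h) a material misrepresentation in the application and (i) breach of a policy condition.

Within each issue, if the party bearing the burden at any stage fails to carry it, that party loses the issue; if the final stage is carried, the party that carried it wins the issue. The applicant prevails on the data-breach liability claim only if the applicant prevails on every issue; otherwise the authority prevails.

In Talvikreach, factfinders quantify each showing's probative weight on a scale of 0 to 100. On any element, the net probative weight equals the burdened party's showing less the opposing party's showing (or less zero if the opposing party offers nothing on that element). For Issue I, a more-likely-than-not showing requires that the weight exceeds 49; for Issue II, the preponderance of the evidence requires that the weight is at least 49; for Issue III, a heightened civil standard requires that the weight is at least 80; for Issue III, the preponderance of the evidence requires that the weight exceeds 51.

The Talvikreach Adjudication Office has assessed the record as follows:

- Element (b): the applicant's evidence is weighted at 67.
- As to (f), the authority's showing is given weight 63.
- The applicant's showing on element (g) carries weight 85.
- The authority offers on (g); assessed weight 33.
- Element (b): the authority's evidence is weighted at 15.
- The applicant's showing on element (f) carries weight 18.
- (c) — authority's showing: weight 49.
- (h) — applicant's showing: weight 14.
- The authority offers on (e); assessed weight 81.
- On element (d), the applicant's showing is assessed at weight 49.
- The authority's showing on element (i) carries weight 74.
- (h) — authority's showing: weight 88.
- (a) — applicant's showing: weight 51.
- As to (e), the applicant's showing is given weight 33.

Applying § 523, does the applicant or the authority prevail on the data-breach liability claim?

— Issue I —
Stage I.1 — burden on applicant; standard: a more-likely-than-not showing (weight exceeds 49).
    (a): 51 > 49 [met]
    (b): 67 − 15 = 52 > 49 [met]
  Stage I.1 carried; the burden shifts to the authority.
Stage I.2 — burden on authority; standard: a more-likely-than-not showing (weight exceeds 49).
    (c): 49 ≤ 49 [not met]
  Stage I.2 not carried; the authority fails its burden.
The applicant prevails on this issue.
— Issue II —
At Stage II.1 the applicant must meet the preponderance of the evidence (weight is at least 49): on (d) the weight is 49, which does reach 49, so (d) meets the standard.
  Stage II.1 carried; the burden shifts to the authority.
At Stage II.2 the authority must meet the preponderance of the evidence (weight is at least 49): on (e) the weight is 81 less the opposing 33 gives net 48, which does not reach 49, so (e) does not meet the standard; on (f) the weight is 63 less the opposing 18 gives net 45, < 49, so (f) does not meet the standard.
  Not every element is met, so the authority fails to carry Stage II.2.
The analysis ends at Stage II.2; the applicant prevails on this issue.
— Issue III —
Stage III.1 — burden on applicant; standard: the preponderance of the evidence (weight exceeds 51).
    (g): 85 − 33 = 52 > 51 [met]
  The applicant carries Stage III.1; the authority now bears the burden.
Stage III.2 — burden on authority; standard: a heightened civil standard (weight is at least 80).
    (h): 88 − 14 = 74 < 80 [not met]
    (i): 74 < 80 [not met]
  The authority does not carry Stage III.2.
The analysis ends at Stage III.2; the applicant prevails on this issue.
Per-issue: Issue I → applicant; Issue II → applicant; Issue III → applicant. The applicant must prevail on every issue; overall, the applicant prevails.

applicant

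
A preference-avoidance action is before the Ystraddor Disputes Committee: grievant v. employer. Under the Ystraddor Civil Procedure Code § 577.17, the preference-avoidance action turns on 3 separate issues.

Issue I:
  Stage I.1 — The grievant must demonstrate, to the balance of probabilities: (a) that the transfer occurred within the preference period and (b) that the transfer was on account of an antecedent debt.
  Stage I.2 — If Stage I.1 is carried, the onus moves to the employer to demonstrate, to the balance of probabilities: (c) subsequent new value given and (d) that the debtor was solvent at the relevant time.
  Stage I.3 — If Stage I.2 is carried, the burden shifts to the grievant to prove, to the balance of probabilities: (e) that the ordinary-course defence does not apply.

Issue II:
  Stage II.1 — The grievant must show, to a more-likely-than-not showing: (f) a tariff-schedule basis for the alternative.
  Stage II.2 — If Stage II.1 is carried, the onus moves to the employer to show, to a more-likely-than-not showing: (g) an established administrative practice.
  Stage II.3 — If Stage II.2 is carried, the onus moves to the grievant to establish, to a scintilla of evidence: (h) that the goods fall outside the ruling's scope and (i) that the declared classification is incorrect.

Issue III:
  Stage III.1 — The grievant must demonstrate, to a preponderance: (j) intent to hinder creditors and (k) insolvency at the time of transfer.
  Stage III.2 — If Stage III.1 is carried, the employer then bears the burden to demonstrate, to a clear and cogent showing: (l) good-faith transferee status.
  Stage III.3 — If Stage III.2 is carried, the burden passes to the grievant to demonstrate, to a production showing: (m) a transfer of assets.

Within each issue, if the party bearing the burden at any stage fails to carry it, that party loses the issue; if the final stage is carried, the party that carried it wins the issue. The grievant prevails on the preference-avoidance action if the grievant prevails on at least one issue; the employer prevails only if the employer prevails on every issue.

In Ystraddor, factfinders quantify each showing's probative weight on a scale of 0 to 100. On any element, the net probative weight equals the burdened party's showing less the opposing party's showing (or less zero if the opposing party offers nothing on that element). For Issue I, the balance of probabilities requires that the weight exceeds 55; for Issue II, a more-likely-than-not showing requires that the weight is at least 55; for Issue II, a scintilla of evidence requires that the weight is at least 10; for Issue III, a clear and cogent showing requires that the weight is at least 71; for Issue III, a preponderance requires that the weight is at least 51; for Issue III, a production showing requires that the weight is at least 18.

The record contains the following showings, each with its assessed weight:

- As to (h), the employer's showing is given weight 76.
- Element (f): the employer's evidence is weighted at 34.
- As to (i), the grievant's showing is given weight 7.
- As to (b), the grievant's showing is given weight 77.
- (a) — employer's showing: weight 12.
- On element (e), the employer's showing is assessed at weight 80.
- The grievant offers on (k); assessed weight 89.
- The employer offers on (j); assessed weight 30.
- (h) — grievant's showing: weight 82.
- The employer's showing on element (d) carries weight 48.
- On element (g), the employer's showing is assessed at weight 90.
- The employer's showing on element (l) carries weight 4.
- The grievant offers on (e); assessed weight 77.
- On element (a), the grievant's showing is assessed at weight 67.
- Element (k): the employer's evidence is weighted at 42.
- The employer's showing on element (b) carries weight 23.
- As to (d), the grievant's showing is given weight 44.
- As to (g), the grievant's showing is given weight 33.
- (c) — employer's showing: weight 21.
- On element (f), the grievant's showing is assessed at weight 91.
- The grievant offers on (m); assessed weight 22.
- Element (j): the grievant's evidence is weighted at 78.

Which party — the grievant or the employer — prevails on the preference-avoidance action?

employer

— Issue I —
Stage I.1 — burden on grievant; standard: the balance of probabilities (weight exceeds 55).
    (a): 67 − 12 = 55 ≤ 55 [not met]
    (b): 77 − 23 = 54 ≤ 55 [not met]
  The grievant does not carry Stage I.1.
The employer prevails on this issue.
— Issue II —
Stage II.1 (grievant, a more-likely-than-not showing, weight is at least 55): (f) net 91−34=57 ≥ 55 — meets.
  All elements met. The burden passes to the employer.
Stage II.2 (employer, a more-likely-than-not showing, weight is at least 55): (g) net 90−33=57 ≥ 55 — meets.
  All elements met. The burden passes to the grievant.
Stage II.3 (grievant, a scintilla of evidence, weight is at least 10): (h) net 82−76=6 < 10 — fails; (i) 7 < 10 — fails.
  Not every element is met, so the grievant fails to carry Stage II.3.
So the employer prevails on this issue.
— Issue III —
Stage III.1 (grievant, a preponderance, weight is at least 51): (j) net 78−30=48 < 51 — fails; (k) net 89−42=47 < 51 — fails.
  The grievant does not carry Stage III.1.
So the employer prevails on this issue.
Per-issue: Issue I → employer; Issue II → employer; Issue III → employer. The grievant must prevail on at least one issue; overall, the employer prevails.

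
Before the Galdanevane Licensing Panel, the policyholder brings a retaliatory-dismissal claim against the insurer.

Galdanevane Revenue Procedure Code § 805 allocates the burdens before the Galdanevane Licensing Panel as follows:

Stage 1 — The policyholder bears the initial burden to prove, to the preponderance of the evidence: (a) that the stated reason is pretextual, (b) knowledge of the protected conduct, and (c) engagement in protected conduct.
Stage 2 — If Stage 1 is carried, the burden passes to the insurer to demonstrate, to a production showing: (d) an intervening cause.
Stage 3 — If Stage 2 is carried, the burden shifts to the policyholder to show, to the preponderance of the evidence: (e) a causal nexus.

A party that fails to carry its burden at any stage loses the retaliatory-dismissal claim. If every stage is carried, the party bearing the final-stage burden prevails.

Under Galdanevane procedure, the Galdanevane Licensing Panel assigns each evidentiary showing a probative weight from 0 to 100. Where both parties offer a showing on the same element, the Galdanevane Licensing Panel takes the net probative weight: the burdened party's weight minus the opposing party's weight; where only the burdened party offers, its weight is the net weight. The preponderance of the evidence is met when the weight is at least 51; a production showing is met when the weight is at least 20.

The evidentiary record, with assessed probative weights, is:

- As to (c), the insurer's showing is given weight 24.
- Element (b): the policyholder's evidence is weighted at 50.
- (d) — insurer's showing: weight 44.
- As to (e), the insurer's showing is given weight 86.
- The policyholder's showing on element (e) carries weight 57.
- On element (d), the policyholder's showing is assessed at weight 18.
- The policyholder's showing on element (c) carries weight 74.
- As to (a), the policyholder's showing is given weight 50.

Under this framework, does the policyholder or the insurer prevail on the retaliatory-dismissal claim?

insurer

Stage 1 — burden on policyholder; standard: the preponderance of the evidence (weight is at least 51).
    (a): 50 < 51 [not met]
    (b): 50 < 51 [not met]
    (c): 74 − 24 = 50 < 51 [not met]
  Not every element is met, so the policyholder fails to carry Stage 1.
The analysis ends at Stage 1; the insurer prevails.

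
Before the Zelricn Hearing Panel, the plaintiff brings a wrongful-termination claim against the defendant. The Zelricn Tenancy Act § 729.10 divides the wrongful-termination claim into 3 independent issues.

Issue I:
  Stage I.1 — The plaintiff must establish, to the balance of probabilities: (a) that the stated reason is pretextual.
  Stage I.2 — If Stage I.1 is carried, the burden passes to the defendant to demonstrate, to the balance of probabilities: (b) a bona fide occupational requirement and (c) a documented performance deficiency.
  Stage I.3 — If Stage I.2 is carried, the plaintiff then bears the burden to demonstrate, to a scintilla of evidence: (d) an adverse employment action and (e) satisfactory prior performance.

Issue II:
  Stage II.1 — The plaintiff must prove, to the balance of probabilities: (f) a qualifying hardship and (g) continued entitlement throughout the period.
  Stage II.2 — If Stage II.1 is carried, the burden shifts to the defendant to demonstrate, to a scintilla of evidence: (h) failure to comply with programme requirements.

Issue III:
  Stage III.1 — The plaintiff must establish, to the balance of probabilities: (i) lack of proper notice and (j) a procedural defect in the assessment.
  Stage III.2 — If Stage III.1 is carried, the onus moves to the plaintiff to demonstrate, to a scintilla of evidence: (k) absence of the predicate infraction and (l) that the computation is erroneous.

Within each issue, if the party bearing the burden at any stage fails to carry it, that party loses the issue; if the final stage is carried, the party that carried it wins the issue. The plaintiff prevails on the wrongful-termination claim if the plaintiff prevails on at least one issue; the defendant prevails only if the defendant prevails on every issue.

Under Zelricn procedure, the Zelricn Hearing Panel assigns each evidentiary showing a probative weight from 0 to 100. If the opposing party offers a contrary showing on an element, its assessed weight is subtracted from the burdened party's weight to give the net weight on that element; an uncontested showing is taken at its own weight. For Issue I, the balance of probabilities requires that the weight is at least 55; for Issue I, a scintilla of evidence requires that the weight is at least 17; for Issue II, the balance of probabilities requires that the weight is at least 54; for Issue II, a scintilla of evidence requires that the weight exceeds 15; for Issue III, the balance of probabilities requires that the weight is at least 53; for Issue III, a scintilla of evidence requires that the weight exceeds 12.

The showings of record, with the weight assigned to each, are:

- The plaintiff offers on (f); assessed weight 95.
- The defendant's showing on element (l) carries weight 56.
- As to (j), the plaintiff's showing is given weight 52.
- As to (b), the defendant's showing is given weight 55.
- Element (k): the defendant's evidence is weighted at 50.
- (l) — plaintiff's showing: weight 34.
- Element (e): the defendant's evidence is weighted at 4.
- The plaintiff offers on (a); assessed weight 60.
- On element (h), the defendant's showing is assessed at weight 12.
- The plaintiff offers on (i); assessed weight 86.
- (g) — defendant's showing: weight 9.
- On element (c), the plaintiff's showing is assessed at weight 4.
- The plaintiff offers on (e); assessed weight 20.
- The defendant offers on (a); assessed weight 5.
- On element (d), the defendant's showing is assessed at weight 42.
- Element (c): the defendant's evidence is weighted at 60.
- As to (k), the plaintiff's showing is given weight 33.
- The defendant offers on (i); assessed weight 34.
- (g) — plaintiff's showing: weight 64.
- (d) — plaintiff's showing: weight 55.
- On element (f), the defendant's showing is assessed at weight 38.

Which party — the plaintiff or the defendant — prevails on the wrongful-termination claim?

— Issue I —
At Stage I.1 the plaintiff must meet the balance of probabilities (weight is at least 55): on (a) the weight is 60 less the opposing 5 gives net 55, which does reach 55, so (a) meets the standard.
  All elements met. The burden passes to the defendant.
At Stage I.2 the defendant must meet the balance of probabilities (weight is at least 55): on (b) the weight is 55, which does reach 55, so (b) meets the standard; on (c) the weight is 60 less the opposing 4 gives net 56, which does reach 55, so (c) meets the standard.
  Stage I.2 carried; the burden shifts to the plaintiff.
At Stage I.3 the plaintiff must meet a scintilla of evidence (weight is at least 17): on (d) the weight is 55 less the opposing 42 gives net 13, which does not reach 17, so (d) does not meet the standard; on (e) the weight is 20 less the opposing 4 gives net 16, < 17, so (e) does not meet the standard.
  Not every element is met, so the plaintiff fails to carry Stage I.3.
The analysis ends at Stage I.3; the defendant prevails on this issue.
— Issue II —
Stage II.1 — burden on plaintiff; standard: the balance of probabilities (weight is at least 54).
    (f): 95 − 38 = 57 ≥ 54 [met]
    (g): 64 − 9 = 55 ≥ 54 [met]
  Stage II.1 carried; the burden shifts to the defendant.
Stage II.2 — burden on defendant; standard: a scintilla of evidence (weight exceeds 15).
    (h): 12 ≤ 15 [not met]
  Stage II.2 not carried; the defendant fails its burden.
So the plaintiff prevails on this issue.
— Issue III —
Stage III.1 — burden on plaintiff; standard: the balance of probabilities (weight is at least 53).
    (i): 86 − 34 = 52 < 53 [not met]
    (j): 52 < 53 [not met]
  Stage III.1 not carried; the plaintiff fails its burden.
So the defendant prevails on this issue.
Per-issue: Issue I → defendant; Issue II → plaintiff; Issue III → defendant. The plaintiff must prevail on at least one issue; overall, the plaintiff prevails.

plaintiff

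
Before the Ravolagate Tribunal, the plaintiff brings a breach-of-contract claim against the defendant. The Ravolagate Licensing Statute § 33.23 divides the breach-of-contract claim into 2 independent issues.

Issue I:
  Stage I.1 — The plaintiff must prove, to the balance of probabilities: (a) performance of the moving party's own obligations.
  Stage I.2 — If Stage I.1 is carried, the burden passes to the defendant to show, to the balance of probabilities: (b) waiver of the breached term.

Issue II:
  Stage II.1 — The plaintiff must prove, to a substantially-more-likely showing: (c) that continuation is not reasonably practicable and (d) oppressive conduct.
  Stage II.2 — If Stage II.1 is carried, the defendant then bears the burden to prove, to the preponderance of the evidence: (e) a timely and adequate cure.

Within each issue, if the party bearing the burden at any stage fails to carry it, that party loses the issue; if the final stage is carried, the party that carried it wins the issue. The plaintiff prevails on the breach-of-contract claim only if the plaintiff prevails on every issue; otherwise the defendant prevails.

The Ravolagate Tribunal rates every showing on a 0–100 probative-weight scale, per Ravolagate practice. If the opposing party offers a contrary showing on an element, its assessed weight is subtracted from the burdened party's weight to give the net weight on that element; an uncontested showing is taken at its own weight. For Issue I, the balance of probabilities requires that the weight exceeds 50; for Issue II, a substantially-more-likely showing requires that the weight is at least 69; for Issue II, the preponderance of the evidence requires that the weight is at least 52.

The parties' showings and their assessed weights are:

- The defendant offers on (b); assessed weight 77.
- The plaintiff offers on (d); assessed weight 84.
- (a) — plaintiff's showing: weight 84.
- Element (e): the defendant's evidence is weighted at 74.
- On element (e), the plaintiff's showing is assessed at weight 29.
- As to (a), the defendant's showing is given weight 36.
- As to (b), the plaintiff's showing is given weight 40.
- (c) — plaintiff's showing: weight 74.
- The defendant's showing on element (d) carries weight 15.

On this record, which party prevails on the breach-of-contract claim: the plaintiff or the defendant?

defendant

— Issue I —
Stage I.1 — burden on plaintiff; standard: the balance of probabilities (weight exceeds 50).
    (a): 84 − 36 = 48 ≤ 50 [not met]
  The plaintiff does not carry Stage I.1.
The defendant prevails on this issue.
— Issue II —
At Stage II.1 the plaintiff must meet a substantially-more-likely showing (weight is at least 69): on (c) the weight is 74, ≥ 69, so (c) meets the standard; on (d) the weight is 84 less the opposing 15 gives net 69, which does reach 69, so (d) meets the standard.
  Stage II.1 is satisfied; the onus moves to the defendant.
At Stage II.2 the defendant must meet the preponderance of the evidence (weight is at least 52): on (e) the weight is 74 less the opposing 29 gives net 45, < 52, so (e) does not meet the standard.
  The defendant does not carry Stage II.2.
So the plaintiff prevails on this issue.
Per-issue: Issue I → defendant; Issue II → plaintiff. The plaintiff must prevail on every issue; overall, the defendant prevails.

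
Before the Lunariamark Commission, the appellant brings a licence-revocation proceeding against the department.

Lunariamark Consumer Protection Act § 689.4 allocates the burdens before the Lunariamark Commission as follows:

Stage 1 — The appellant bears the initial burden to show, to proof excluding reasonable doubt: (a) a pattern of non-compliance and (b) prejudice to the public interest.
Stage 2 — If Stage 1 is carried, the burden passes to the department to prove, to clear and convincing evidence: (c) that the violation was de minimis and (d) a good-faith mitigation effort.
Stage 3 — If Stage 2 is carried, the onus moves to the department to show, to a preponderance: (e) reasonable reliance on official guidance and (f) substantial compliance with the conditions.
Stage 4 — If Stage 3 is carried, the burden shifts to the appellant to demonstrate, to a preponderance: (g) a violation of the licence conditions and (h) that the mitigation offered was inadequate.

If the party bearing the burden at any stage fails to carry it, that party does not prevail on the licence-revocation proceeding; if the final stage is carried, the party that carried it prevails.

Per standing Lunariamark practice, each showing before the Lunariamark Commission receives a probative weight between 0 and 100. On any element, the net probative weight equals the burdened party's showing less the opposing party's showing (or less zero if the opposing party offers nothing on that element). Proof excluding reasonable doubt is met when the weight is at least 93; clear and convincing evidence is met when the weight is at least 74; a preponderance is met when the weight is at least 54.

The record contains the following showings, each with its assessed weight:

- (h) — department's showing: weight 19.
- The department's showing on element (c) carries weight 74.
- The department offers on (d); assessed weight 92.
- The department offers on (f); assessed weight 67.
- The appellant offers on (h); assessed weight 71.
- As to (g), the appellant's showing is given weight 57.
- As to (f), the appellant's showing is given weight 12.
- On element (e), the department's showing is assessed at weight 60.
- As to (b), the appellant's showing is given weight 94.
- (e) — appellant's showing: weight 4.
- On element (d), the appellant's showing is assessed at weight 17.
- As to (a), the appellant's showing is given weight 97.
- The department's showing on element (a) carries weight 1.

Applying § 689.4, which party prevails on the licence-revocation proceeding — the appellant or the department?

department

At Stage 1 the appellant must meet proof excluding reasonable doubt (weight is at least 93): on (a) the weight is 97 less the opposing 1 gives net 96, which does reach 93, so (a) meets the standard; on (b) the weight is 94, ≥ 93, so (b) meets the standard.
  All elements met. The burden passes to the department.
At Stage 2 the department must meet clear and convincing evidence (weight is at least 74): on (c) the weight is 74, which does reach 74, so (c) meets the standard; on (d) the weight is 92 less the opposing 17 gives net 75, which does reach 74, so (d) meets the standard.
  Stage 2 carried; the burden remains with the department.
At Stage 3 the department must meet a preponderance (weight is at least 54): on (e) the weight is 60 less the opposing 4 gives net 56, which does reach 54, so (e) meets the standard; on (f) the weight is 67 less the opposing 12 gives net 55, ≥ 54, so (f) meets the standard.
  Stage 3 is satisfied; the onus moves to the appellant.
At Stage 4 the appellant must meet a preponderance (weight is at least 54): on (g) the weight is 57, ≥ 54, so (g) meets the standard; on (h) the weight is 71 less the opposing 19 gives net 52, < 54, so (h) does not meet the standard.
  Not every element is met, so the appellant fails to carry Stage 4.
So the department prevails.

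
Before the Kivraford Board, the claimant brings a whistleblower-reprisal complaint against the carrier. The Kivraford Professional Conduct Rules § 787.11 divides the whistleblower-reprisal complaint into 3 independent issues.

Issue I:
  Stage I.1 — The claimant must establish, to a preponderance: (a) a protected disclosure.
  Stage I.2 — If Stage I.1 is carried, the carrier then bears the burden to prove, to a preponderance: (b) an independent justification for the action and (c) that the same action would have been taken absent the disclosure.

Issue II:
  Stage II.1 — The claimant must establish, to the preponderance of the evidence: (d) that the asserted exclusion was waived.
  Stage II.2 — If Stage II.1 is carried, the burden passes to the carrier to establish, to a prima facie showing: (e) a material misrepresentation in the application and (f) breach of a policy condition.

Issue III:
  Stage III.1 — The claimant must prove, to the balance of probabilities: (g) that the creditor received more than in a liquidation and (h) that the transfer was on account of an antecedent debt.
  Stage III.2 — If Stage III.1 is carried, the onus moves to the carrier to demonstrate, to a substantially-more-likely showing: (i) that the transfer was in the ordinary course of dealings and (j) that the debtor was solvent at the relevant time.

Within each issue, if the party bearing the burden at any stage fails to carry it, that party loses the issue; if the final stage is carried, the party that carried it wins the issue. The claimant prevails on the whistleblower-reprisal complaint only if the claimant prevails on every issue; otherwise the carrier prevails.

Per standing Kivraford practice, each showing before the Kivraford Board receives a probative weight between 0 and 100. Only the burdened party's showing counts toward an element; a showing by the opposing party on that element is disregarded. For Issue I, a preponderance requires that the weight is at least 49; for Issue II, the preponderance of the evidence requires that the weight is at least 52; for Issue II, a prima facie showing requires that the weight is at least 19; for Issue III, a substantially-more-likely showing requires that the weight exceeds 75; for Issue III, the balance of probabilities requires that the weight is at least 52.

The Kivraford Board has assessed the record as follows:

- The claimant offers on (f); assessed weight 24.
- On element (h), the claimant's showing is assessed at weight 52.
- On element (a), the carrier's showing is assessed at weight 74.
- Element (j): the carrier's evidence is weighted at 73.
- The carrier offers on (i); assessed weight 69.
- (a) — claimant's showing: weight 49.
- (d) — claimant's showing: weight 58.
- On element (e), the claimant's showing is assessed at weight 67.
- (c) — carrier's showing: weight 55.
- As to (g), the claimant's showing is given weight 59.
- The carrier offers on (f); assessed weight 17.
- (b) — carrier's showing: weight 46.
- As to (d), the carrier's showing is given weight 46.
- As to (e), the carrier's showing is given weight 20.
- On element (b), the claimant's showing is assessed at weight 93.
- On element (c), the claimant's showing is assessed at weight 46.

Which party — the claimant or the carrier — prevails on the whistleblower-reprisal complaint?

— Issue I —
At Stage I.1 the claimant must meet a preponderance (weight is at least 49): on (a) the weight is 49 (the carrier's 74 is given no effect), which does reach 49, so (a) meets the standard.
  The claimant carries Stage I.1; the carrier now bears the burden.
At Stage I.2 the carrier must meet a preponderance (weight is at least 49): on (b) the weight is 46 (the claimant's 93 is given no effect), < 49, so (b) does not meet the standard; on (c) the weight is 55 (the claimant's 46 is given no effect), which does reach 49, so (c) meets the standard.
  The carrier does not carry Stage I.2.
The analysis ends at Stage I.2; the claimant prevails on this issue.
— Issue II —
Stage II.1 — burden on claimant; standard: the preponderance of the evidence (weight is at least 52).
    (d): 58 (carrier's 46 disregarded) ≥ 52 [met]
  The claimant carries Stage II.1; the carrier now bears the burden.
Stage II.2 — burden on carrier; standard: a prima facie showing (weight is at least 19).
    (e): 20 (claimant's 67 disregarded) ≥ 19 [met]
    (f): 17 (claimant's 24 disregarded) < 19 [not met]
  Stage II.2 not carried; the carrier fails its burden.
The analysis ends at Stage II.2; the claimant prevails on this issue.
— Issue III —
Stage III.1 — burden on claimant; standard: the balance of probabilities (weight is at least 52).
    (g): 59 ≥ 52 [met]
    (h): 52 ≥ 52 [met]
  All elements met. The burden passes to the carrier.
Stage III.2 — burden on carrier; standard: a substantially-more-likely showing (weight exceeds 75).
    (i): 69 ≤ 75 [not met]
    (j): 73 ≤ 75 [not met]
  Stage III.2 not carried; the carrier fails its burden.
The claimant prevails on this issue.
Per-issue: Issue I → claimant; Issue II → claimant; Issue III → claimant. The claimant must prevail on every issue; overall, the claimant prevails.

claimant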